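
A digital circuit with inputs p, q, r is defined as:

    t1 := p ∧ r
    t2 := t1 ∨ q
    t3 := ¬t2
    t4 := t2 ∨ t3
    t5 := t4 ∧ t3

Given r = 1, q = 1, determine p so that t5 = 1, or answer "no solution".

no solution exists

With r = 1, q = 1 fixed, none of the 2 settings of p give t5 = 1.
For example, with p=0:
t1 = p ∧ r = 0 ∧ 1 = 0
t2 = t1 ∨ q = 0 ∨ 1 = 1
t3 = ¬t2 = ¬1 = 0
t4 = t2 ∨ t3 = 1 ∨ 0 = 1
t5 = t4 ∧ t3 = 1 ∧ 0 = 0
giving t5 = 0 ≠ 1.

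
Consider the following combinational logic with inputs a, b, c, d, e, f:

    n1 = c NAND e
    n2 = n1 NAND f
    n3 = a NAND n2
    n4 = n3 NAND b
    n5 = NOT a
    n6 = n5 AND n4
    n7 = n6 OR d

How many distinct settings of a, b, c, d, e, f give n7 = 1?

n7 = n6 OR d must be 1, so at least one of n6, d is 1.
Enumerating the 64 input combinations, 40 give n7 = 1 and 24 give n7 = 0.

40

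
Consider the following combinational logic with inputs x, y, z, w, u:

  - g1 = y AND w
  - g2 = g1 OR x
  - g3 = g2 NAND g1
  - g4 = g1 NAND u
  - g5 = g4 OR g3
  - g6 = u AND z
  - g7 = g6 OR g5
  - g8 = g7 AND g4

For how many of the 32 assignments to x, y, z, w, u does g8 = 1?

g8 = g7 AND g4 must be 1, so both g7 = 1 and g4 = 1.
Enumerating the 32 input combinations, 28 give g8 = 1 and 4 give g8 = 0.

28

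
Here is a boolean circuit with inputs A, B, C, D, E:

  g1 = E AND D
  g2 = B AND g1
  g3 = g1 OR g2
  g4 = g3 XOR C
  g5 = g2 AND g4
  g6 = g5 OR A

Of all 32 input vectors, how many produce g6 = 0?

g6 = g5 OR A must be 0, so both g5 = 0 and A = 0.
g5 = g2 AND g4 must be 0, so at least one of g2, g4 is 0.
Enumerating the 32 input combinations, 15 give g6 = 0 and 17 give g6 = 1.

15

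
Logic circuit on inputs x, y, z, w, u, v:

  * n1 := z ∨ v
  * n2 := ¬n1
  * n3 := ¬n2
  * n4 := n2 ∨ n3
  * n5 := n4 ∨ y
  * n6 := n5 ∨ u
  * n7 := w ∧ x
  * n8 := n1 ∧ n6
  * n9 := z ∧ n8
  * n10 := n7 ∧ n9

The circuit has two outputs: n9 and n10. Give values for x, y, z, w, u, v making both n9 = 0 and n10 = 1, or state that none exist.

Across all 64 input combinations, none give both n9 = 0 and n10 = 1.

no solution exists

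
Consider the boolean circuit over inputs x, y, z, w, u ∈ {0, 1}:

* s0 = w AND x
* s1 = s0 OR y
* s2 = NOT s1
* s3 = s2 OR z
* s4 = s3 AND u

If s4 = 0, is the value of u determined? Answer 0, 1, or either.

either

Both values of u occur among assignments with s4 = 0:
  u=0: x=0, y=0, z=0, w=0, u=0
  u=1: x=0, y=1, z=0, w=0, u=1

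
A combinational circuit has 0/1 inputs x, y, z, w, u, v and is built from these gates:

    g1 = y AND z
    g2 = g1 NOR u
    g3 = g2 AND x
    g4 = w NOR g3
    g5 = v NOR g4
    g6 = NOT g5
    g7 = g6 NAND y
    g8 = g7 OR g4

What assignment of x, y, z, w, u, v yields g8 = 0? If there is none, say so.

g8 = g7 OR g4 must be 0, so both g7 = 0 and g4 = 0.
Check with x=1 y=1 z=0 w=0 u=0 v=1:
g1 = y AND z = 1 AND 0 = 0
g2 = g1 NOR u = 0 NOR 0 = 1
g3 = g2 AND x = 1 AND 1 = 1
g4 = w NOR g3 = 0 NOR 1 = 0
g5 = v NOR g4 = 1 NOR 0 = 0
g6 = NOT g5 = NOT 0 = 1
g7 = g6 NAND y = 1 NAND 1 = 0
g8 = g7 OR g4 = 0 OR 0 = 0
So g8 = 0 as required.

x=1 y=1 z=0 w=0 u=0 v=1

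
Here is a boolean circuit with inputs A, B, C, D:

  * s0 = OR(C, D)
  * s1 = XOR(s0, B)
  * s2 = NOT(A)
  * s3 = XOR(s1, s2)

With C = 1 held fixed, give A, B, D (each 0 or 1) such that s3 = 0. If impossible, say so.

s3 = XOR(s1, s2) must be 0, so s1 and s2 are equal.
Check with C = 1 and A=0, B=0, D=1:
s0 = OR(C, D) = OR(1, 1) = 1
s1 = XOR(s0, B) = XOR(1, 0) = 1
s2 = NOT(A) = NOT 0 = 1
s3 = XOR(s1, s2) = XOR(1, 1) = 0
So s3 = 0.

A=0, B=0, D=1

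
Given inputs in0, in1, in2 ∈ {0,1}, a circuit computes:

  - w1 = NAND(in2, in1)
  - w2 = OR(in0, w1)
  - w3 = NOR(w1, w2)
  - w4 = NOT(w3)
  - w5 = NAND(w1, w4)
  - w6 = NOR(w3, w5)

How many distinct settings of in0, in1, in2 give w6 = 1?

w6 = NOR(w3, w5) must be 1, so both w3 = 0 and w5 = 0.
Satisfying assignments:
  in0=0, in1=0, in2=0
  in0=0, in1=0, in2=1
  in0=0, in1=1, in2=0
  in0=1, in1=0, in2=0
  in0=1, in1=0, in2=1
  in0=1, in1=1, in2=0

6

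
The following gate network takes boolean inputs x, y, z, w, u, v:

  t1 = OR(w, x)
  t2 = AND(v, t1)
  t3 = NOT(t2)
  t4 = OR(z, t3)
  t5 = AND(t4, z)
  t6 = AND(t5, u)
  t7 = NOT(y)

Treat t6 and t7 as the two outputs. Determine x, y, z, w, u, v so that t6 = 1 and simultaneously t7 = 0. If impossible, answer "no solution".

Check with x=0, y=1, z=1, w=0, u=1, v=0:
t1 = OR(w, x) = OR(0, 0) = 0
t2 = AND(v, t1) = AND(0, 0) = 0
t3 = NOT(t2) = NOT 0 = 1
t4 = OR(z, t3) = OR(1, 1) = 1
t5 = AND(t4, z) = AND(1, 1) = 1
t6 = AND(t5, u) = AND(1, 1) = 1
t7 = NOT(y) = NOT 1 = 0
So t6 = 1 and t7 = 0.

x=0, y=1, z=1, w=0, u=1, v=0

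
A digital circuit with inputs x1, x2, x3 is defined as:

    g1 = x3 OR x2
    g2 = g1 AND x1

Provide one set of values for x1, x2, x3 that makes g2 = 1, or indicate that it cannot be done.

g2 = g1 AND x1 must be 1, so both g1 = 1 and x1 = 1.
Check with x1=1 x2=0 x3=1:
g1 = x3 OR x2 = 1 OR 0 = 1
g2 = g1 AND x1 = 1 AND 1 = 1
So g2 = 1 as required.

x1=1 x2=0 x3=1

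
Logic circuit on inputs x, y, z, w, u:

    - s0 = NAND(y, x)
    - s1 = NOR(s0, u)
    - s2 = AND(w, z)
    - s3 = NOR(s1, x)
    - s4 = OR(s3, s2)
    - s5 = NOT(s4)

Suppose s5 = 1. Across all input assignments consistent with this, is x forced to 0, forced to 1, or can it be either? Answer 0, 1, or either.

1

s5 = NOT(s4) must be 1, so s4 = 0.
s4 = OR(s3, s2) must be 0, so both s3 = 0 and s2 = 0.
Every assignment with s5 = 1 has x = 1; there are 12 such assignment(s).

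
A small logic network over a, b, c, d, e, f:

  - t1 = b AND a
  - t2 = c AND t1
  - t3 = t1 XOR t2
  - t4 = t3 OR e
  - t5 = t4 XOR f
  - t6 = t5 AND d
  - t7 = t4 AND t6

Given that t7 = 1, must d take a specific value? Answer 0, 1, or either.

1

t7 = t4 AND t6 must be 1, so both t4 = 1 and t6 = 1.
t4 = t3 OR e must be 1, so at least one of t3, e is 1.
Every assignment with t7 = 1 has d = 1; there are 9 such assignment(s).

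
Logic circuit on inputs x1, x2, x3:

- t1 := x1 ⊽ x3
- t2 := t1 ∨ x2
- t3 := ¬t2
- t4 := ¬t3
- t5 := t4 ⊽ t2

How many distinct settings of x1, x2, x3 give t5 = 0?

5

t5 = t4 ⊽ t2 must be 0, so at least one of t4, t2 is 1.
Satisfying assignments:
  x1=0, x2=0, x3=0
  x1=0, x2=1, x3=0
  x1=0, x2=1, x3=1
  x1=1, x2=1, x3=0
  x1=1, x2=1, x3=1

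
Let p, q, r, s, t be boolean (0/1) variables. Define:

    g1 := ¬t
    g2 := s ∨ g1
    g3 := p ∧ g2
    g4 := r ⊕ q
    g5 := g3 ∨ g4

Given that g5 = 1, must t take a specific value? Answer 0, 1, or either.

either

Both values of t occur among assignments with g5 = 1:
  t=0: p=0, q=0, r=1, s=0, t=0
  t=1: p=0, q=0, r=1, s=0, t=1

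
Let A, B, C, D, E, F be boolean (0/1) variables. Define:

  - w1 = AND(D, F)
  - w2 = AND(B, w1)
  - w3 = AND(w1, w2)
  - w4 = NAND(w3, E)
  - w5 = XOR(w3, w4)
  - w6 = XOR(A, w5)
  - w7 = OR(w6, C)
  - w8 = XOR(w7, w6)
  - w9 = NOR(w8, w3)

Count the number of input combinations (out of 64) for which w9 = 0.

22

w9 = NOR(w8, w3) must be 0, so at least one of w8, w3 is 1.
Enumerating the 64 input combinations, 22 give w9 = 0 and 42 give w9 = 1.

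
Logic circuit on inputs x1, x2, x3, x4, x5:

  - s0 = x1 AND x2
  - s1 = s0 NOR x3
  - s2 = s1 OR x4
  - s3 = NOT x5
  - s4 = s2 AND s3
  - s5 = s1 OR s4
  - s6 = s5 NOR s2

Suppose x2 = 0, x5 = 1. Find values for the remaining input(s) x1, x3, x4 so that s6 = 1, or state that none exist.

x1=0, x3=1, x4=0

s6 = s5 NOR s2 must be 1, so both s5 = 0 and s2 = 0.
s5 = s1 OR s4 must be 0, so both s1 = 0 and s4 = 0.
Check with x2 = 0, x5 = 1 and x1=0, x3=1, x4=0:
s0 = x1 AND x2 = 0 AND 0 = 0
s1 = s0 NOR x3 = 0 NOR 1 = 0
s2 = s1 OR x4 = 0 OR 0 = 0
s3 = NOT x5 = NOT 1 = 0
s4 = s2 AND s3 = 0 AND 0 = 0
s5 = s1 OR s4 = 0 OR 0 = 0
s6 = s5 NOR s2 = 0 NOR 0 = 1
So s6 = 1.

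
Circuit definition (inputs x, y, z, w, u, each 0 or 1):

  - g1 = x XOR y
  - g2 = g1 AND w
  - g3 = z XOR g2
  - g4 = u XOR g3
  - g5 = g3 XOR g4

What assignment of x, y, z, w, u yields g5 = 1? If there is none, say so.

x=1, y=0, z=0, w=0, u=1

Check with x=1, y=0, z=0, w=0, u=1:
g1 = x XOR y = 1 XOR 0 = 1
g2 = g1 AND w = 1 AND 0 = 0
g3 = z XOR g2 = 0 XOR 0 = 0
g4 = u XOR g3 = 1 XOR 0 = 1
g5 = g3 XOR g4 = 0 XOR 1 = 1
So g5 = 1 as required.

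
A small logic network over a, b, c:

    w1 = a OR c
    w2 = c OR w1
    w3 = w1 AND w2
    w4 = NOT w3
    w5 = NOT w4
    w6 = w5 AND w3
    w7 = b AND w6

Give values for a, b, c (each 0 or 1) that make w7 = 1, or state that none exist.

a=1 b=1 c=0

Check with a=1 b=1 c=0:
w1 = a OR c = 1 OR 0 = 1
w2 = c OR w1 = 0 OR 1 = 1
w3 = w1 AND w2 = 1 AND 1 = 1
w4 = NOT w3 = NOT 1 = 0
w5 = NOT w4 = NOT 0 = 1
w6 = w5 AND w3 = 1 AND 1 = 1
w7 = b AND w6 = 1 AND 1 = 1
So w7 = 1 as required.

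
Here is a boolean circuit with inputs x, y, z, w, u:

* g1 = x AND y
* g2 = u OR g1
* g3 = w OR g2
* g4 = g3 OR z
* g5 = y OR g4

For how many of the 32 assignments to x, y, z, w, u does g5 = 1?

30

g5 = y OR g4 must be 1, so at least one of y, g4 is 1.
Enumerating the 32 input combinations, 30 give g5 = 1 and 2 give g5 = 0.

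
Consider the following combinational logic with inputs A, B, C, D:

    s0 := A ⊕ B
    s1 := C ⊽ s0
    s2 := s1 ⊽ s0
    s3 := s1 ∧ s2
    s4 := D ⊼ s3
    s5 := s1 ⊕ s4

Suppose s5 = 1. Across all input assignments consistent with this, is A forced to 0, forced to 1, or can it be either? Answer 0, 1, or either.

either

Both values of A occur among assignments with s5 = 1:
  A=0: A=0, B=0, C=1, D=0
  A=1: A=1, B=0, C=0, D=0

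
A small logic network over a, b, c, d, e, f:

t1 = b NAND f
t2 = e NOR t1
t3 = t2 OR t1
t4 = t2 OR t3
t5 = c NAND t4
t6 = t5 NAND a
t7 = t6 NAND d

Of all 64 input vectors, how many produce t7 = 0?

t7 = t6 NAND d must be 0, so both t6 = 1 and d = 1.
t6 = t5 NAND a must be 1, so at least one of t5, a is 0.
Enumerating the 64 input combinations, 23 give t7 = 0 and 41 give t7 = 1.

23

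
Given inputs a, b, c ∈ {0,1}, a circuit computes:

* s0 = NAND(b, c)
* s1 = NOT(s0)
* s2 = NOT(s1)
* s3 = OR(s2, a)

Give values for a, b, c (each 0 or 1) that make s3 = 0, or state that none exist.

a=0 b=1 c=1

s3 = OR(s2, a) must be 0, so both s2 = 0 and a = 0.
s2 = NOT(s1) must be 0, so s1 = 1.
Check with a=0 b=1 c=1:
s0 = NAND(b, c) = NAND(1, 1) = 0
s1 = NOT(s0) = NOT 0 = 1
s2 = NOT(s1) = NOT 1 = 0
s3 = OR(s2, a) = OR(0, 0) = 0
So s3 = 0 as required.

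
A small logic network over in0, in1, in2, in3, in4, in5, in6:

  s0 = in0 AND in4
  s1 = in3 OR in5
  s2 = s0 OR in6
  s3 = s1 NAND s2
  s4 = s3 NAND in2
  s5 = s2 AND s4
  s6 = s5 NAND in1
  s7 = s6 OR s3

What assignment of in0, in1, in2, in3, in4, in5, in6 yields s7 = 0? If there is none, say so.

in0=1, in1=1, in2=1, in3=1, in4=1, in5=1, in6=1

Check with in0=1, in1=1, in2=1, in3=1, in4=1, in5=1, in6=1:
s0 = in0 AND in4 = 1 AND 1 = 1
s1 = in3 OR in5 = 1 OR 1 = 1
s2 = s0 OR in6 = 1 OR 1 = 1
s3 = s1 NAND s2 = 1 NAND 1 = 0
s4 = s3 NAND in2 = 0 NAND 1 = 1
s5 = s2 AND s4 = 1 AND 1 = 1
s6 = s5 NAND in1 = 1 NAND 1 = 0
s7 = s6 OR s3 = 0 OR 0 = 0
So s7 = 0 as required.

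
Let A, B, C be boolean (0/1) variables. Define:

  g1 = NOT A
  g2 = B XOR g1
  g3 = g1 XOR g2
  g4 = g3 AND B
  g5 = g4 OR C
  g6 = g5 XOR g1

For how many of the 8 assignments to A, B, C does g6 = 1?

g6 = g5 XOR g1 must be 1, so g5 and g1 differ.
Satisfying assignments:
  A=0, B=0, C=0
  A=1, B=0, C=1
  A=1, B=1, C=0
  A=1, B=1, C=1

4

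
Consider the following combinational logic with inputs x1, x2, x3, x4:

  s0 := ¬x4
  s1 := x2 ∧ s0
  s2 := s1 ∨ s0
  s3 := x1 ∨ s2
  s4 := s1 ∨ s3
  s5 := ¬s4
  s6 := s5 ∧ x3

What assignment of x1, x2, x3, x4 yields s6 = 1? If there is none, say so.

x1=0, x2=1, x3=1, x4=1

s6 = s5 ∧ x3 must be 1, so both s5 = 1 and x3 = 1.
Check with x1=0, x2=1, x3=1, x4=1:
s0 = ¬x4 = ¬1 = 0
s1 = x2 ∧ s0 = 1 ∧ 0 = 0
s2 = s1 ∨ s0 = 0 ∨ 0 = 0
s3 = x1 ∨ s2 = 0 ∨ 0 = 0
s4 = s1 ∨ s3 = 0 ∨ 0 = 0
s5 = ¬s4 = ¬0 = 1
s6 = s5 ∧ x3 = 1 ∧ 1 = 1
So s6 = 1 as required.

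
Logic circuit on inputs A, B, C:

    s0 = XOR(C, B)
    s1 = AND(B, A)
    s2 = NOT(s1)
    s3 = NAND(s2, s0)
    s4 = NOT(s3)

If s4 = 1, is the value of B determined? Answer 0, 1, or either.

either

Both values of B occur among assignments with s4 = 1:
  B=0: A=0, B=0, C=1
  B=1: A=0, B=1, C=0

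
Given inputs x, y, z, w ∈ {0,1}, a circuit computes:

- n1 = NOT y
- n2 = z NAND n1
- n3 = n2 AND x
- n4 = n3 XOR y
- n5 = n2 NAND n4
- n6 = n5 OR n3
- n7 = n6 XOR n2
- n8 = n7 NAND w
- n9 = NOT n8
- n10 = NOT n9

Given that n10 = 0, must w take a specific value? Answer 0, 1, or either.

1

n10 = NOT n9 must be 0, so n9 = 1.
n9 = NOT n8 must be 1, so n8 = 0.
n8 = n7 NAND w must be 0, so both n7 = 1 and w = 1.
Every assignment with n10 = 0 has w = 1; there are 4 such assignment(s).
  x=0, y=0, z=1, w=1
  x=0, y=1, z=0, w=1
  x=0, y=1, z=1, w=1
  x=1, y=0, z=1, w=1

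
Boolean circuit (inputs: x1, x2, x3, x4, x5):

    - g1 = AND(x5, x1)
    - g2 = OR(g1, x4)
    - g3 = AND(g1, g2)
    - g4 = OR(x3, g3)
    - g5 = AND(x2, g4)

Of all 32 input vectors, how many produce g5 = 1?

g5 = AND(x2, g4) must be 1, so both x2 = 1 and g4 = 1.
g4 = OR(x3, g3) must be 1, so at least one of x3, g3 is 1.
Enumerating the 32 input combinations, 10 give g5 = 1 and 22 give g5 = 0.

10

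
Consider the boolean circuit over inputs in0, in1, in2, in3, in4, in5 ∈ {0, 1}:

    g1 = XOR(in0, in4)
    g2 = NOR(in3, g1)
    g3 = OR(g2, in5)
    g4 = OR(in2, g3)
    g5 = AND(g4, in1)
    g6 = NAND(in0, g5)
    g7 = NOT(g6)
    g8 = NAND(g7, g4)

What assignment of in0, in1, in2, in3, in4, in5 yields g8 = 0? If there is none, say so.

in0=1 in1=1 in2=0 in3=0 in4=0 in5=1

Check with in0=1 in1=1 in2=0 in3=0 in4=0 in5=1:
g1 = XOR(in0, in4) = XOR(1, 0) = 1
g2 = NOR(in3, g1) = NOR(0, 1) = 0
g3 = OR(g2, in5) = OR(0, 1) = 1
g4 = OR(in2, g3) = OR(0, 1) = 1
g5 = AND(g4, in1) = AND(1, 1) = 1
g6 = NAND(in0, g5) = NAND(1, 1) = 0
g7 = NOT(g6) = NOT 0 = 1
g8 = NAND(g7, g4) = NAND(1, 1) = 0
So g8 = 0 as required.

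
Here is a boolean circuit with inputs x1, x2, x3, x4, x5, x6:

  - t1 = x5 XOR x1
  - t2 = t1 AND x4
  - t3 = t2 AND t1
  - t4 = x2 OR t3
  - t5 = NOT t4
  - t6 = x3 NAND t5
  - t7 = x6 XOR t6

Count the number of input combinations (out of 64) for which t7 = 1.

32

t7 = x6 XOR t6 must be 1, so x6 and t6 differ.
Enumerating the 64 input combinations, 32 give t7 = 1 and 32 give t7 = 0.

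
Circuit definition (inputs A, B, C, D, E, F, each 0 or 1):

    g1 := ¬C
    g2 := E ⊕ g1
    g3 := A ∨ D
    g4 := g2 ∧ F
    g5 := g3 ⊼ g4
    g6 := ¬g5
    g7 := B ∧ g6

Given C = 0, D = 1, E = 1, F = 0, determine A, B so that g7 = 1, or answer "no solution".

With C = 0, D = 1, E = 1, F = 0 fixed, none of the 4 settings of A, B give g7 = 1.
For example, with A=1, B=1:
g1 = ¬C = ¬0 = 1
g2 = E ⊕ g1 = 1 ⊕ 1 = 0
g3 = A ∨ D = 1 ∨ 1 = 1
g4 = g2 ∧ F = 0 ∧ 0 = 0
g5 = g3 ⊼ g4 = 1 ⊼ 0 = 1
g6 = ¬g5 = ¬1 = 0
g7 = B ∧ g6 = 1 ∧ 0 = 0
giving g7 = 0 ≠ 1.

no solution exists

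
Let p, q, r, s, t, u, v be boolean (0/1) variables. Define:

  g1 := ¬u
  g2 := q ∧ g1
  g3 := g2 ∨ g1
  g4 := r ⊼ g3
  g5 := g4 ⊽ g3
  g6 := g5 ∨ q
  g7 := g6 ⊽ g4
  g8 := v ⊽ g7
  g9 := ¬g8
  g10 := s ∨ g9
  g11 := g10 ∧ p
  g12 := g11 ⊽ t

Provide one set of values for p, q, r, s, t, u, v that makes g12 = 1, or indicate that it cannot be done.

p=1, q=1, r=1, s=0, t=0, u=0, v=0

g12 = g11 ⊽ t must be 1, so both g11 = 0 and t = 0.
Check with p=1, q=1, r=1, s=0, t=0, u=0, v=0:
g1 = ¬u = ¬0 = 1
g2 = q ∧ g1 = 1 ∧ 1 = 1
g3 = g2 ∨ g1 = 1 ∨ 1 = 1
g4 = r ⊼ g3 = 1 ⊼ 1 = 0
g5 = g4 ⊽ g3 = 0 ⊽ 1 = 0
g6 = g5 ∨ q = 0 ∨ 1 = 1
g7 = g6 ⊽ g4 = 1 ⊽ 0 = 0
g8 = v ⊽ g7 = 0 ⊽ 0 = 1
g9 = ¬g8 = ¬1 = 0
g10 = s ∨ g9 = 0 ∨ 0 = 0
g11 = g10 ∧ p = 0 ∧ 1 = 0
g12 = g11 ⊽ t = 0 ⊽ 0 = 1
So g12 = 1 as required.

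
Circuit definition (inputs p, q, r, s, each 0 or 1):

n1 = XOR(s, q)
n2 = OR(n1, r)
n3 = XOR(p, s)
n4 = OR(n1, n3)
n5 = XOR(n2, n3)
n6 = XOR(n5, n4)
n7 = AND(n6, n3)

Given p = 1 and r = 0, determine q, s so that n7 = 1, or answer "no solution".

n7 = AND(n6, n3) must be 1, so both n6 = 1 and n3 = 1.
Check with p = 1 and r = 0 and q=1, s=0:
n1 = XOR(s, q) = XOR(0, 1) = 1
n2 = OR(n1, r) = OR(1, 0) = 1
n3 = XOR(p, s) = XOR(1, 0) = 1
n4 = OR(n1, n3) = OR(1, 1) = 1
n5 = XOR(n2, n3) = XOR(1, 1) = 0
n6 = XOR(n5, n4) = XOR(0, 1) = 1
n7 = AND(n6, n3) = AND(1, 1) = 1
So n7 = 1.

q=1, s=0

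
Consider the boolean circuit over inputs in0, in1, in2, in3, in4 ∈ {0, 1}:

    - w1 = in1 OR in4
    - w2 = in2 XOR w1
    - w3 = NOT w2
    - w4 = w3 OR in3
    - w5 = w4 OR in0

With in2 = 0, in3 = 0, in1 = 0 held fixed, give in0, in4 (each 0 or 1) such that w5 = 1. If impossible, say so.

in0=1, in4=1

w5 = w4 OR in0 must be 1, so at least one of w4, in0 is 1.
Check with in2 = 0, in3 = 0, in1 = 0 and in0=1, in4=1:
w1 = in1 OR in4 = 0 OR 1 = 1
w2 = in2 XOR w1 = 0 XOR 1 = 1
w3 = NOT w2 = NOT 1 = 0
w4 = w3 OR in3 = 0 OR 0 = 0
w5 = w4 OR in0 = 0 OR 1 = 1
So w5 = 1.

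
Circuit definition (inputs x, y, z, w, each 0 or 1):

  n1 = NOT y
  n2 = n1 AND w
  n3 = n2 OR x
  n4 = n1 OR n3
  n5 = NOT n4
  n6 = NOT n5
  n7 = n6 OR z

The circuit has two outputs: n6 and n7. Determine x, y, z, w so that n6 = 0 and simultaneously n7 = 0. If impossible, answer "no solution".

x=0 y=1 z=0 w=1

Check with x=0 y=1 z=0 w=1:
n1 = NOT y = NOT 1 = 0
n2 = n1 AND w = 0 AND 1 = 0
n3 = n2 OR x = 0 OR 0 = 0
n4 = n1 OR n3 = 0 OR 0 = 0
n5 = NOT n4 = NOT 0 = 1
n6 = NOT n5 = NOT 1 = 0
n7 = n6 OR z = 0 OR 0 = 0
So n6 = 0 and n7 = 0.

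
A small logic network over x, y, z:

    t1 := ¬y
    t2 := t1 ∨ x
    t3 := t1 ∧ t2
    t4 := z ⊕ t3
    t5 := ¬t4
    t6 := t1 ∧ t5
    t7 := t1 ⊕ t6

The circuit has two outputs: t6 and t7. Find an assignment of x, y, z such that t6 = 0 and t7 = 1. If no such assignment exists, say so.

x=0 y=0 z=0

Check with x=0 y=0 z=0:
t1 = ¬y = ¬0 = 1
t2 = t1 ∨ x = 1 ∨ 0 = 1
t3 = t1 ∧ t2 = 1 ∧ 1 = 1
t4 = z ⊕ t3 = 0 ⊕ 1 = 1
t5 = ¬t4 = ¬1 = 0
t6 = t1 ∧ t5 = 1 ∧ 0 = 0
t7 = t1 ⊕ t6 = 1 ⊕ 0 = 1
So t6 = 0 and t7 = 1.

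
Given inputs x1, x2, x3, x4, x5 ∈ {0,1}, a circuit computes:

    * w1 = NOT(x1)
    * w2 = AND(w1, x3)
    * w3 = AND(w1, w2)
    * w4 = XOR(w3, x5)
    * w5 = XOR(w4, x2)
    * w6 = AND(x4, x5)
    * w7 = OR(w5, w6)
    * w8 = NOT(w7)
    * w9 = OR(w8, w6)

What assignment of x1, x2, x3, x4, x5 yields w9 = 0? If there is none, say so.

w9 = OR(w8, w6) must be 0, so both w8 = 0 and w6 = 0.
w8 = NOT(w7) must be 0, so w7 = 1.
Check with x1=1 x2=1 x3=0 x4=0 x5=0:
w1 = NOT(x1) = NOT 1 = 0
w2 = AND(w1, x3) = AND(0, 0) = 0
w3 = AND(w1, w2) = AND(0, 0) = 0
w4 = XOR(w3, x5) = XOR(0, 0) = 0
w5 = XOR(w4, x2) = XOR(0, 1) = 1
w6 = AND(x4, x5) = AND(0, 0) = 0
w7 = OR(w5, w6) = OR(1, 0) = 1
w8 = NOT(w7) = NOT 1 = 0
w9 = OR(w8, w6) = OR(0, 0) = 0
So w9 = 0 as required.

x1=1 x2=1 x3=0 x4=0 x5=0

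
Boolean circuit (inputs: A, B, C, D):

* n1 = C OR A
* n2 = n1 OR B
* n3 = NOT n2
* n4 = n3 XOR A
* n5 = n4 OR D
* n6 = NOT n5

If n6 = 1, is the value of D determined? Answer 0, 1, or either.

n6 = NOT n5 must be 1, so n5 = 0.
Every assignment with n6 = 1 has D = 0; there are 3 such assignment(s).
  A=0, B=0, C=1, D=0
  A=0, B=1, C=0, D=0
  A=0, B=1, C=1, D=0

0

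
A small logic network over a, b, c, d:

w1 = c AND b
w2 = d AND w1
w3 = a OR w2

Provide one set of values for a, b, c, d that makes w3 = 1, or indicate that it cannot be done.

w3 = a OR w2 must be 1, so at least one of a, w2 is 1.
Check with a=1, b=1, c=0, d=1:
w1 = c AND b = 0 AND 1 = 0
w2 = d AND w1 = 1 AND 0 = 0
w3 = a OR w2 = 1 OR 0 = 1
So w3 = 1 as required.

a=1, b=1, c=0, d=1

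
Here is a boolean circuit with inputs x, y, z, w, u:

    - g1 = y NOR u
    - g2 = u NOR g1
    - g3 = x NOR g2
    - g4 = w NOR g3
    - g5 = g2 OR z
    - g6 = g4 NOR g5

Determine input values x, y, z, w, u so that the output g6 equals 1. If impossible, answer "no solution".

g6 = g4 NOR g5 must be 1, so both g4 = 0 and g5 = 0.
Check with x=1 y=0 z=0 w=1 u=0:
g1 = y NOR u = 0 NOR 0 = 1
g2 = u NOR g1 = 0 NOR 1 = 0
g3 = x NOR g2 = 1 NOR 0 = 0
g4 = w NOR g3 = 1 NOR 0 = 0
g5 = g2 OR z = 0 OR 0 = 0
g6 = g4 NOR g5 = 0 NOR 0 = 1
So g6 = 1 as required.

x=1 y=0 z=0 w=1 u=0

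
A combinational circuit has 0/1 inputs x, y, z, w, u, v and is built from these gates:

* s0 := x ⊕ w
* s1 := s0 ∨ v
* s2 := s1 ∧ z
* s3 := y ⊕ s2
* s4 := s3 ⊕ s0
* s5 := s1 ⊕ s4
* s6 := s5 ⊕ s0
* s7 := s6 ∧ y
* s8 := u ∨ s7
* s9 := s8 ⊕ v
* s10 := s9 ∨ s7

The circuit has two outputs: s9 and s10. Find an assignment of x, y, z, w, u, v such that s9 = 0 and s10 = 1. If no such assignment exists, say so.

x=1 y=1 z=1 w=0 u=0 v=1

Check with x=1 y=1 z=1 w=0 u=0 v=1:
s0 = x ⊕ w = 1 ⊕ 0 = 1
s1 = s0 ∨ v = 1 ∨ 1 = 1
s2 = s1 ∧ z = 1 ∧ 1 = 1
s3 = y ⊕ s2 = 1 ⊕ 1 = 0
s4 = s3 ⊕ s0 = 0 ⊕ 1 = 1
s5 = s1 ⊕ s4 = 1 ⊕ 1 = 0
s6 = s5 ⊕ s0 = 0 ⊕ 1 = 1
s7 = s6 ∧ y = 1 ∧ 1 = 1
s8 = u ∨ s7 = 0 ∨ 1 = 1
s9 = s8 ⊕ v = 1 ⊕ 1 = 0
s10 = s9 ∨ s7 = 0 ∨ 1 = 1
So s9 = 0 and s10 = 1.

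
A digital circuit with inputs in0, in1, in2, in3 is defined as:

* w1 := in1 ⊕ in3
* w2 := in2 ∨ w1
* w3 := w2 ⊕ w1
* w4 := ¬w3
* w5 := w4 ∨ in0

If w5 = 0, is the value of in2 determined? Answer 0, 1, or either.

1

w5 = w4 ∨ in0 must be 0, so both w4 = 0 and in0 = 0.
w4 = ¬w3 must be 0, so w3 = 1.
w3 = w2 ⊕ w1 must be 1, so w2 and w1 differ.
Every assignment with w5 = 0 has in2 = 1; there are 2 such assignment(s).
  in0=0, in1=0, in2=1, in3=0
  in0=0, in1=1, in2=1, in3=1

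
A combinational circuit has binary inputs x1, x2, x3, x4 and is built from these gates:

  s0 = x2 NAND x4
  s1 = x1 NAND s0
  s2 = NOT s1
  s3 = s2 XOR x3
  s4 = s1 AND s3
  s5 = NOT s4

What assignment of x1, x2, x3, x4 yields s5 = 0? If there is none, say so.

x1=0, x2=1, x3=1, x4=0

Check with x1=0, x2=1, x3=1, x4=0:
s0 = x2 NAND x4 = 1 NAND 0 = 1
s1 = x1 NAND s0 = 0 NAND 1 = 1
s2 = NOT s1 = NOT 1 = 0
s3 = s2 XOR x3 = 0 XOR 1 = 1
s4 = s1 AND s3 = 1 AND 1 = 1
s5 = NOT s4 = NOT 1 = 0
So s5 = 0 as required.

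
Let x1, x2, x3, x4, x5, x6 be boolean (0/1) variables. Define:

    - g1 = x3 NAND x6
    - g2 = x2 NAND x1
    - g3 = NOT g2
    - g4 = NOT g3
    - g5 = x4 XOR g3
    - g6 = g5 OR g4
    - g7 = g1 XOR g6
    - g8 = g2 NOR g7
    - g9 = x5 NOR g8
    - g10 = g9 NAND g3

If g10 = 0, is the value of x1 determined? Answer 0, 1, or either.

g10 = g9 NAND g3 must be 0, so both g9 = 1 and g3 = 1.
Every assignment with g10 = 0 has x1 = 1; there are 4 such assignment(s).
  x1=1, x2=1, x3=0, x4=1, x5=0, x6=0
  x1=1, x2=1, x3=0, x4=1, x5=0, x6=1
  x1=1, x2=1, x3=1, x4=0, x5=0, x6=1
  x1=1, x2=1, x3=1, x4=1, x5=0, x6=0

1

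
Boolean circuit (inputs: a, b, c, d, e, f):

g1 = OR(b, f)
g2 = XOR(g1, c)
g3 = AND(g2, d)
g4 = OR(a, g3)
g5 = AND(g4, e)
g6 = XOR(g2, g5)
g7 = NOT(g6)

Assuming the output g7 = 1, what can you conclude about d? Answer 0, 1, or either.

Both values of d occur among assignments with g7 = 1:
  d=0: a=0, b=0, c=0, d=0, e=0, f=0
  d=1: a=0, b=0, c=0, d=1, e=0, f=0

either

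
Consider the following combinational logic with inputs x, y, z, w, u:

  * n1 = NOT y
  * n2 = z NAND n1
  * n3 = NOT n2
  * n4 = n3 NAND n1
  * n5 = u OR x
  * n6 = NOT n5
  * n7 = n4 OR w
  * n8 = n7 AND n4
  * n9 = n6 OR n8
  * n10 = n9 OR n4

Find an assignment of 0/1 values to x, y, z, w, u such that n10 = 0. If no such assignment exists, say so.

n10 = n9 OR n4 must be 0, so both n9 = 0 and n4 = 0.
n9 = n6 OR n8 must be 0, so both n6 = 0 and n8 = 0.
n4 = n3 NAND n1 must be 0, so both n3 = 1 and n1 = 1.
Check with x=1 y=0 z=1 w=1 u=1:
n1 = NOT y = NOT 0 = 1
n2 = z NAND n1 = 1 NAND 1 = 0
n3 = NOT n2 = NOT 0 = 1
n4 = n3 NAND n1 = 1 NAND 1 = 0
n5 = u OR x = 1 OR 1 = 1
n6 = NOT n5 = NOT 1 = 0
n7 = n4 OR w = 0 OR 1 = 1
n8 = n7 AND n4 = 1 AND 0 = 0
n9 = n6 OR n8 = 0 OR 0 = 0
n10 = n9 OR n4 = 0 OR 0 = 0
So n10 = 0 as required.

x=1 y=0 z=1 w=1 u=1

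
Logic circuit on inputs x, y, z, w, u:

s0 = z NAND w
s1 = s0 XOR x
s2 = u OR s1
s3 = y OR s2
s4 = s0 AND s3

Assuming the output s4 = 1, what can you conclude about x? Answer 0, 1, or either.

either

Both values of x occur among assignments with s4 = 1:
  x=0: x=0, y=0, z=0, w=0, u=0
  x=1: x=1, y=0, z=0, w=0, u=1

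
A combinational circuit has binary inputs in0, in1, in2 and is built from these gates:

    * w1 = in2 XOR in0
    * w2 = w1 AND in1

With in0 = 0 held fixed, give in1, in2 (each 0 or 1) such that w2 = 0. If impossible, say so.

in1=1, in2=0

Check with in0 = 0 and in1=1, in2=0:
w1 = in2 XOR in0 = 0 XOR 0 = 0
w2 = w1 AND in1 = 0 AND 1 = 0
So w2 = 0.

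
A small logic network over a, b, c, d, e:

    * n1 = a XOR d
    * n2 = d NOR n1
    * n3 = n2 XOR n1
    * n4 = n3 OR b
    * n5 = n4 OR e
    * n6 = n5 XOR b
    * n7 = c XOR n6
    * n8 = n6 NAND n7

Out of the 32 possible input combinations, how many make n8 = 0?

7

n8 = n6 NAND n7 must be 0, so both n6 = 1 and n7 = 1.
Enumerating the 32 input combinations, 7 give n8 = 0 and 25 give n8 = 1.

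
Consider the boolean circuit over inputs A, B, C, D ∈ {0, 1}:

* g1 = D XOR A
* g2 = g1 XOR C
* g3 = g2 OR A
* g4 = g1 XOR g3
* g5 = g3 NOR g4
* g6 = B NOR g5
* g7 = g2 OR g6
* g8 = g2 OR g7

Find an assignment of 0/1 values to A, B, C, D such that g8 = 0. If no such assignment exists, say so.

A=0, B=1, C=0, D=0

g8 = g2 OR g7 must be 0, so both g2 = 0 and g7 = 0.
Check with A=0, B=1, C=0, D=0:
g1 = D XOR A = 0 XOR 0 = 0
g2 = g1 XOR C = 0 XOR 0 = 0
g3 = g2 OR A = 0 OR 0 = 0
g4 = g1 XOR g3 = 0 XOR 0 = 0
g5 = g3 NOR g4 = 0 NOR 0 = 1
g6 = B NOR g5 = 1 NOR 1 = 0
g7 = g2 OR g6 = 0 OR 0 = 0
g8 = g2 OR g7 = 0 OR 0 = 0
So g8 = 0 as required.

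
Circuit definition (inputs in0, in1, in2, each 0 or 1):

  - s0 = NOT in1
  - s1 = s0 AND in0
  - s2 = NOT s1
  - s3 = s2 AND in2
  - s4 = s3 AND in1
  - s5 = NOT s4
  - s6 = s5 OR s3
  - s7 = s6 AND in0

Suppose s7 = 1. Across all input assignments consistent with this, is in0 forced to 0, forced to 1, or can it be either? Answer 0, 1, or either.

1

s7 = s6 AND in0 must be 1, so both s6 = 1 and in0 = 1.
s6 = s5 OR s3 must be 1, so at least one of s5, s3 is 1.
Every assignment with s7 = 1 has in0 = 1; there are 4 such assignment(s).
  in0=1, in1=0, in2=0
  in0=1, in1=0, in2=1
  in0=1, in1=1, in2=0
  in0=1, in1=1, in2=1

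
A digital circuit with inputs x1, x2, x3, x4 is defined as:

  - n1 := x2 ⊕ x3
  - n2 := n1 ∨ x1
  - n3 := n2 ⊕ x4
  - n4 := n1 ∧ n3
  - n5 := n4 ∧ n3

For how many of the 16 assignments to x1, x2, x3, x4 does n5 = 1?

4

n5 = n4 ∧ n3 must be 1, so both n4 = 1 and n3 = 1.
n4 = n1 ∧ n3 must be 1, so both n1 = 1 and n3 = 1.
Satisfying assignments:
  x1=0, x2=0, x3=1, x4=0
  x1=0, x2=1, x3=0, x4=0
  x1=1, x2=0, x3=1, x4=0
  x1=1, x2=1, x3=0, x4=0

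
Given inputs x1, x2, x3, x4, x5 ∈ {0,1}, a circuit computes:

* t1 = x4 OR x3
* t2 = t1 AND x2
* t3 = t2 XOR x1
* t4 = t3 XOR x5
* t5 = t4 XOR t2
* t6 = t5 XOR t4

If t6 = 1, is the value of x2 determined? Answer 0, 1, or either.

1

t6 = t5 XOR t4 must be 1, so t5 and t4 differ.
Every assignment with t6 = 1 has x2 = 1; there are 12 such assignment(s).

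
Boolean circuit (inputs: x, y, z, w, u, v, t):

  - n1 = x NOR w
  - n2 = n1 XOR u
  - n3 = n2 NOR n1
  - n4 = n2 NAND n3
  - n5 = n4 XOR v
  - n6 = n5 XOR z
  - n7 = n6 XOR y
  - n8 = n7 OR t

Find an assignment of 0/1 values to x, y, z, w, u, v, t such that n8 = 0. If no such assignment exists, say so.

x=0, y=1, z=0, w=0, u=0, v=0, t=0

n8 = n7 OR t must be 0, so both n7 = 0 and t = 0.
Check with x=0, y=1, z=0, w=0, u=0, v=0, t=0:
n1 = x NOR w = 0 NOR 0 = 1
n2 = n1 XOR u = 1 XOR 0 = 1
n3 = n2 NOR n1 = 1 NOR 1 = 0
n4 = n2 NAND n3 = 1 NAND 0 = 1
n5 = n4 XOR v = 1 XOR 0 = 1
n6 = n5 XOR z = 1 XOR 0 = 1
n7 = n6 XOR y = 1 XOR 1 = 0
n8 = n7 OR t = 0 OR 0 = 0
So n8 = 0 as required.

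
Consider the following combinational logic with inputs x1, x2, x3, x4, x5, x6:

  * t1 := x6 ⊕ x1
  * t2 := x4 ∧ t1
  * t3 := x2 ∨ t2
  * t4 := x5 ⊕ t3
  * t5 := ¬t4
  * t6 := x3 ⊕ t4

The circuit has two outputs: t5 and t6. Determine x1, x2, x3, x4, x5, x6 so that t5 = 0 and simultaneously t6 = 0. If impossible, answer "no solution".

Check with x1=0, x2=1, x3=1, x4=0, x5=0, x6=0:
t1 = x6 ⊕ x1 = 0 ⊕ 0 = 0
t2 = x4 ∧ t1 = 0 ∧ 0 = 0
t3 = x2 ∨ t2 = 1 ∨ 0 = 1
t4 = x5 ⊕ t3 = 0 ⊕ 1 = 1
t5 = ¬t4 = ¬1 = 0
t6 = x3 ⊕ t4 = 1 ⊕ 1 = 0
So t5 = 0 and t6 = 0.

x1=0, x2=1, x3=1, x4=0, x5=0, x6=0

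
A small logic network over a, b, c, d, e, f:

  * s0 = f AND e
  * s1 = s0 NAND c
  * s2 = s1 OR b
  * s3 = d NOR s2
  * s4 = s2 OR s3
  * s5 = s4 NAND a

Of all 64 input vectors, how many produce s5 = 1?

s5 = s4 NAND a must be 1, so at least one of s4, a is 0.
Enumerating the 64 input combinations, 33 give s5 = 1 and 31 give s5 = 0.

33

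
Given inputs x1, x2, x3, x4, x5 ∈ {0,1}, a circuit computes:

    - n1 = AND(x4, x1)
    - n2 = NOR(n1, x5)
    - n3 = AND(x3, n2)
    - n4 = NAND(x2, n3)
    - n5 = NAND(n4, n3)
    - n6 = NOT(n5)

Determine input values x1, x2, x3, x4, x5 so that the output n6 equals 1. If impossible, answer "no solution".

x1=1, x2=0, x3=1, x4=0, x5=0

n6 = NOT(n5) must be 1, so n5 = 0.
n5 = NAND(n4, n3) must be 0, so both n4 = 1 and n3 = 1.
Check with x1=1, x2=0, x3=1, x4=0, x5=0:
n1 = AND(x4, x1) = AND(0, 1) = 0
n2 = NOR(n1, x5) = NOR(0, 0) = 1
n3 = AND(x3, n2) = AND(1, 1) = 1
n4 = NAND(x2, n3) = NAND(0, 1) = 1
n5 = NAND(n4, n3) = NAND(1, 1) = 0
n6 = NOT(n5) = NOT 0 = 1
So n6 = 1 as required.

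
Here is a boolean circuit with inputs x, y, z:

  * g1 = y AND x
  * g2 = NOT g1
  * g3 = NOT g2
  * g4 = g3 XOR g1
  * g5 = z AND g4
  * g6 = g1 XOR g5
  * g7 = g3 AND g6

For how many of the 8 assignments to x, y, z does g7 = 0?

6

g7 = g3 AND g6 must be 0, so at least one of g3, g6 is 0.
Satisfying assignments:
  x=0, y=0, z=0
  x=0, y=0, z=1
  x=0, y=1, z=0
  x=0, y=1, z=1
  x=1, y=0, z=0
  x=1, y=0, z=1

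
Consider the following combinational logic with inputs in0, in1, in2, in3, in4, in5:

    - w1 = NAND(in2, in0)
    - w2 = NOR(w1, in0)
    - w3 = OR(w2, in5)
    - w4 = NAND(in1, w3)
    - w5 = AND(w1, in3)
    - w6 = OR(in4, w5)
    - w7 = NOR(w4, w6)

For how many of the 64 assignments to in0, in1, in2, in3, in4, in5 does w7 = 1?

w7 = NOR(w4, w6) must be 1, so both w4 = 0 and w6 = 0.
w4 = NAND(in1, w3) must be 0, so both in1 = 1 and w3 = 1.
Satisfying assignments:
  in0=0, in1=1, in2=0, in3=0, in4=0, in5=1
  in0=0, in1=1, in2=1, in3=0, in4=0, in5=1
  in0=1, in1=1, in2=0, in3=0, in4=0, in5=1
  in0=1, in1=1, in2=1, in3=0, in4=0, in5=1
  in0=1, in1=1, in2=1, in3=1, in4=0, in5=1

5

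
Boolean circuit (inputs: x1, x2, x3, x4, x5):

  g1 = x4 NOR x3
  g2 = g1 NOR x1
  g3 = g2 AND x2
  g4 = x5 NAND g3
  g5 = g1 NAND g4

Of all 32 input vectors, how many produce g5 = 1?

g5 = g1 NAND g4 must be 1, so at least one of g1, g4 is 0.
Enumerating the 32 input combinations, 24 give g5 = 1 and 8 give g5 = 0.

24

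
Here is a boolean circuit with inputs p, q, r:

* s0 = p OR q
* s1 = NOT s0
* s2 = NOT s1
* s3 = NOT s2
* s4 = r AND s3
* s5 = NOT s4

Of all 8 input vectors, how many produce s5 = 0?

1

s5 = NOT s4 must be 0, so s4 = 1.
s4 = r AND s3 must be 1, so both r = 1 and s3 = 1.
Enumerating the 8 input combinations, 1 give s5 = 0 and 7 give s5 = 1.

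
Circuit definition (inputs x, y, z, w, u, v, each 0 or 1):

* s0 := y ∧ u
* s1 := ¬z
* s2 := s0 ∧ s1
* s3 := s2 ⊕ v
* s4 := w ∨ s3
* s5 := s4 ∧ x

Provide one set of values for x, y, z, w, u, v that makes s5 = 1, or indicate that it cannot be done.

s5 = s4 ∧ x must be 1, so both s4 = 1 and x = 1.
s4 = w ∨ s3 must be 1, so at least one of w, s3 is 1.
Check with x=1 y=0 z=1 w=1 u=1 v=1:
s0 = y ∧ u = 0 ∧ 1 = 0
s1 = ¬z = ¬1 = 0
s2 = s0 ∧ s1 = 0 ∧ 0 = 0
s3 = s2 ⊕ v = 0 ⊕ 1 = 1
s4 = w ∨ s3 = 1 ∨ 1 = 1
s5 = s4 ∧ x = 1 ∧ 1 = 1
So s5 = 1 as required.

x=1 y=0 z=1 w=1 u=1 v=1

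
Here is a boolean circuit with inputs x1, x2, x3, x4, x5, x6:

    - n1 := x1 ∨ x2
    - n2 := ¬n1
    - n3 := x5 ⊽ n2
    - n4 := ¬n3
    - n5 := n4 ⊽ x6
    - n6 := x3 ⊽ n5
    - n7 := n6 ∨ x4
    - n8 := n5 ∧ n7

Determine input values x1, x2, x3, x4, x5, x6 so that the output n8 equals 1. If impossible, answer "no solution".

n8 = n5 ∧ n7 must be 1, so both n5 = 1 and n7 = 1.
n5 = n4 ⊽ x6 must be 1, so both n4 = 0 and x6 = 0.
Check with x1=1, x2=0, x3=1, x4=1, x5=0, x6=0:
n1 = x1 ∨ x2 = 1 ∨ 0 = 1
n2 = ¬n1 = ¬1 = 0
n3 = x5 ⊽ n2 = 0 ⊽ 0 = 1
n4 = ¬n3 = ¬1 = 0
n5 = n4 ⊽ x6 = 0 ⊽ 0 = 1
n6 = x3 ⊽ n5 = 1 ⊽ 1 = 0
n7 = n6 ∨ x4 = 0 ∨ 1 = 1
n8 = n5 ∧ n7 = 1 ∧ 1 = 1
So n8 = 1 as required.

x1=1, x2=0, x3=1, x4=1, x5=0, x6=0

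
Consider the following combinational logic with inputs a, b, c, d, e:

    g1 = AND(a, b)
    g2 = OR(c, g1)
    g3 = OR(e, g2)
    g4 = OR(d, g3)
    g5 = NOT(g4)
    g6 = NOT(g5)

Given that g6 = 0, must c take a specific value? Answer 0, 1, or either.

g6 = NOT(g5) must be 0, so g5 = 1.
g5 = NOT(g4) must be 1, so g4 = 0.
g4 = OR(d, g3) must be 0, so both d = 0 and g3 = 0.
Every assignment with g6 = 0 has c = 0; there are 3 such assignment(s).
  a=0, b=0, c=0, d=0, e=0
  a=0, b=1, c=0, d=0, e=0
  a=1, b=0, c=0, d=0, e=0

0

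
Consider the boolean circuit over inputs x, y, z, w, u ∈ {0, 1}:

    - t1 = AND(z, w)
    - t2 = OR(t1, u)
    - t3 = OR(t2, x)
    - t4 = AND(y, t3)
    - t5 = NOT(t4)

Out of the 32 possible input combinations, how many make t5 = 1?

19

t5 = NOT(t4) must be 1, so t4 = 0.
t4 = AND(y, t3) must be 0, so at least one of y, t3 is 0.
Enumerating the 32 input combinations, 19 give t5 = 1 and 13 give t5 = 0.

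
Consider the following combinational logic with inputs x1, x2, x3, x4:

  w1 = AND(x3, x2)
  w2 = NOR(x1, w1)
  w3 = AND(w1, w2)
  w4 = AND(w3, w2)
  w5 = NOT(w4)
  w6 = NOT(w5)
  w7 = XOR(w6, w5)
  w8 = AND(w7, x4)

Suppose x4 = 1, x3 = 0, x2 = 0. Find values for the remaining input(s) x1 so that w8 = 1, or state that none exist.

x1=1

Check with x4 = 1, x3 = 0, x2 = 0 and x1=1:
w1 = AND(x3, x2) = AND(0, 0) = 0
w2 = NOR(x1, w1) = NOR(1, 0) = 0
w3 = AND(w1, w2) = AND(0, 0) = 0
w4 = AND(w3, w2) = AND(0, 0) = 0
w5 = NOT(w4) = NOT 0 = 1
w6 = NOT(w5) = NOT 1 = 0
w7 = XOR(w6, w5) = XOR(0, 1) = 1
w8 = AND(w7, x4) = AND(1, 1) = 1
So w8 = 1.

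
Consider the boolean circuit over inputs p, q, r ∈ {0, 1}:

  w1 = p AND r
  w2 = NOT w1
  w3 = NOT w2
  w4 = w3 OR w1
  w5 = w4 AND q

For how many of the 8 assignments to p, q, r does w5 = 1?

1

w5 = w4 AND q must be 1, so both w4 = 1 and q = 1.
w4 = w3 OR w1 must be 1, so at least one of w3, w1 is 1.
Satisfying assignments:
  p=1, q=1, r=1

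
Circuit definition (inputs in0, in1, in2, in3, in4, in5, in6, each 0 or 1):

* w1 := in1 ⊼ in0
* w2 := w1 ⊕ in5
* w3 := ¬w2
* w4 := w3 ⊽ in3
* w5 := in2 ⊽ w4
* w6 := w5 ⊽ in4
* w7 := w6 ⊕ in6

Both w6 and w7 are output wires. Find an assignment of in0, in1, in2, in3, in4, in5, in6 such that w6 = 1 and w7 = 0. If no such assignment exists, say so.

in0=0, in1=1, in2=0, in3=0, in4=0, in5=0, in6=1

Check with in0=0, in1=1, in2=0, in3=0, in4=0, in5=0, in6=1:
w1 = in1 ⊼ in0 = 1 ⊼ 0 = 1
w2 = w1 ⊕ in5 = 1 ⊕ 0 = 1
w3 = ¬w2 = ¬1 = 0
w4 = w3 ⊽ in3 = 0 ⊽ 0 = 1
w5 = in2 ⊽ w4 = 0 ⊽ 1 = 0
w6 = w5 ⊽ in4 = 0 ⊽ 0 = 1
w7 = w6 ⊕ in6 = 1 ⊕ 1 = 0
So w6 = 1 and w7 = 0.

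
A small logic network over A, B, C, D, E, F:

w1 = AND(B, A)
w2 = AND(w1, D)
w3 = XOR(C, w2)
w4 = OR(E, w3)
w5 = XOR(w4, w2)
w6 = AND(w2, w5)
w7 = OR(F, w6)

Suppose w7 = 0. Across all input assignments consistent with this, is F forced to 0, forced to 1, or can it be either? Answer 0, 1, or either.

0

w7 = OR(F, w6) must be 0, so both F = 0 and w6 = 0.
w6 = AND(w2, w5) must be 0, so at least one of w2, w5 is 0.
Every assignment with w7 = 0 has F = 0; there are 31 such assignment(s).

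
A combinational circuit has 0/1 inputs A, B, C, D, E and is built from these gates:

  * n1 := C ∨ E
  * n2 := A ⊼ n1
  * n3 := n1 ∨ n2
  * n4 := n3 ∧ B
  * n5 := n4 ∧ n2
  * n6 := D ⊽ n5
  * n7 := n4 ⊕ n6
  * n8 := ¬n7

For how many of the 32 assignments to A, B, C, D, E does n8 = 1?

n8 = ¬n7 must be 1, so n7 = 0.
n7 = n4 ⊕ n6 must be 0, so n4 and n6 are equal.
Enumerating the 32 input combinations, 11 give n8 = 1 and 21 give n8 = 0.

11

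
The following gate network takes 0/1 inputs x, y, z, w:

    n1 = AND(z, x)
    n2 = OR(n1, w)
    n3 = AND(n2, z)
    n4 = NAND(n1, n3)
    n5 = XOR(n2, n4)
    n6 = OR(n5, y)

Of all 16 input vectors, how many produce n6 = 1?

n6 = OR(n5, y) must be 1, so at least one of n5, y is 1.
Enumerating the 16 input combinations, 13 give n6 = 1 and 3 give n6 = 0.

13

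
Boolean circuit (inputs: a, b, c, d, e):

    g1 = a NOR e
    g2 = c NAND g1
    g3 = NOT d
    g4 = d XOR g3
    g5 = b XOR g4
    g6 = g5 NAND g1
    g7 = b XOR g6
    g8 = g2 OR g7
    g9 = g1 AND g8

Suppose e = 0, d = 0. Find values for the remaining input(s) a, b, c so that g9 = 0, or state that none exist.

a=1, b=0, c=1

g9 = g1 AND g8 must be 0, so at least one of g1, g8 is 0.
Check with e = 0, d = 0 and a=1, b=0, c=1:
g1 = a NOR e = 1 NOR 0 = 0
g2 = c NAND g1 = 1 NAND 0 = 1
g3 = NOT d = NOT 0 = 1
g4 = d XOR g3 = 0 XOR 1 = 1
g5 = b XOR g4 = 0 XOR 1 = 1
g6 = g5 NAND g1 = 1 NAND 0 = 1
g7 = b XOR g6 = 0 XOR 1 = 1
g8 = g2 OR g7 = 1 OR 1 = 1
g9 = g1 AND g8 = 0 AND 1 = 0
So g9 = 0.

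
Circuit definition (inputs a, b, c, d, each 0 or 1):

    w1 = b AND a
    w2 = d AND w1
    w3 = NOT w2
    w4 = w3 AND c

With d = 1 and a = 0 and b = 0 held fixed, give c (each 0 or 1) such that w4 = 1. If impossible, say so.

w4 = w3 AND c must be 1, so both w3 = 1 and c = 1.
w3 = NOT w2 must be 1, so w2 = 0.
Check with d = 1 and a = 0 and b = 0 and c=1:
w1 = b AND a = 0 AND 0 = 0
w2 = d AND w1 = 1 AND 0 = 0
w3 = NOT w2 = NOT 0 = 1
w4 = w3 AND c = 1 AND 1 = 1
So w4 = 1.

c=1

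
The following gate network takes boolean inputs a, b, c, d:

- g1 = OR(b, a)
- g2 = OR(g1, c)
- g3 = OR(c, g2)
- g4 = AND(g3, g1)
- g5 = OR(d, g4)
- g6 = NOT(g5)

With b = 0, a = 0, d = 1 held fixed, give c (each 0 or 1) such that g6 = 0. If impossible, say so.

c=1

Check with b = 0, a = 0, d = 1 and c=1:
g1 = OR(b, a) = OR(0, 0) = 0
g2 = OR(g1, c) = OR(0, 1) = 1
g3 = OR(c, g2) = OR(1, 1) = 1
g4 = AND(g3, g1) = AND(1, 0) = 0
g5 = OR(d, g4) = OR(1, 0) = 1
g6 = NOT(g5) = NOT 1 = 0
So g6 = 0.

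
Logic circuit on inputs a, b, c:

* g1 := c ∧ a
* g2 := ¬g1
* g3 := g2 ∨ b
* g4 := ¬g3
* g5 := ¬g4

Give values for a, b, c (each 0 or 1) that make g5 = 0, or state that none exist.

g5 = ¬g4 must be 0, so g4 = 1.
g4 = ¬g3 must be 1, so g3 = 0.
Check with a=1 b=0 c=1:
g1 = c ∧ a = 1 ∧ 1 = 1
g2 = ¬g1 = ¬1 = 0
g3 = g2 ∨ b = 0 ∨ 0 = 0
g4 = ¬g3 = ¬0 = 1
g5 = ¬g4 = ¬1 = 0
So g5 = 0 as required.

a=1 b=0 c=1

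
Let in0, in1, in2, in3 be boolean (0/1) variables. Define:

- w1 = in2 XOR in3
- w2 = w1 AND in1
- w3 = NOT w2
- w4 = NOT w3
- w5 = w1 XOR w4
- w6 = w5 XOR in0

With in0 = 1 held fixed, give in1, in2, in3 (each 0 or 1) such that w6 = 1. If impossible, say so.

in1=1 in2=1 in3=1

Check with in0 = 1 and in1=1, in2=1, in3=1:
w1 = in2 XOR in3 = 1 XOR 1 = 0
w2 = w1 AND in1 = 0 AND 1 = 0
w3 = NOT w2 = NOT 0 = 1
w4 = NOT w3 = NOT 1 = 0
w5 = w1 XOR w4 = 0 XOR 0 = 0
w6 = w5 XOR in0 = 0 XOR 1 = 1
So w6 = 1.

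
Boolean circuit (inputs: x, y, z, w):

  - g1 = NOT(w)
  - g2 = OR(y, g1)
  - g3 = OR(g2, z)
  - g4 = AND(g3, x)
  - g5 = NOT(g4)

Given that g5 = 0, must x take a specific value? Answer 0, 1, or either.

1

g5 = NOT(g4) must be 0, so g4 = 1.
g4 = AND(g3, x) must be 1, so both g3 = 1 and x = 1.
Every assignment with g5 = 0 has x = 1; there are 7 such assignment(s).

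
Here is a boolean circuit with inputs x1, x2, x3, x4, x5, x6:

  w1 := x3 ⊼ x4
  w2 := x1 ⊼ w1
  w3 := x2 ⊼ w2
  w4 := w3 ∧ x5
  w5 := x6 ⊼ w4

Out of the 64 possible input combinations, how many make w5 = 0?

w5 = x6 ⊼ w4 must be 0, so both x6 = 1 and w4 = 1.
w4 = w3 ∧ x5 must be 1, so both w3 = 1 and x5 = 1.
Enumerating the 64 input combinations, 11 give w5 = 0 and 53 give w5 = 1.

11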